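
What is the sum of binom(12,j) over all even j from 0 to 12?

2048

Even-j terms of row 12 sum to 2^11 = 2048.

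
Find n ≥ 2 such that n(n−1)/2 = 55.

n(n−1)/2 = 55 ⇒ n(n−1) = 110. Since 11·10 = 110, n = 11.

11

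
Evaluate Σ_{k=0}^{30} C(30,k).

1073741824

Setting x = 1 in (1+x)^30 gives Σ C(30,k) = 2^30 = 1073741824.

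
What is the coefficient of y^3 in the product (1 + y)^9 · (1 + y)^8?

680

(1 + y)^9(1 + y)^8 = (1 + y)^17, so the coefficient of y^3 is C(17,3)·1^3 = 680·1 = 680.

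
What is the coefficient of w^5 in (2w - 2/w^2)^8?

-2048

General term: C(8,j)·(2w)^j·(-2/w^2)^(8-j), with w-exponent 1j − 2(8−j) = 3j − 16.
Set 3j − 16 = 5: j = 7.
C(8,7) = 8; 2^7 = 128; (-2)^1 = -2.
Coefficient = 8 · 128 · (-2) = -2048.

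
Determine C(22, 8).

319770

C(22,8) = (22·21·20·19·18·17·16·15) / 8! = 12893126400 / 40320 = 319770.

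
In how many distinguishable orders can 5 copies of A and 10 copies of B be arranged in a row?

3003

Choose positions for the A's: C(15,5) = 3003.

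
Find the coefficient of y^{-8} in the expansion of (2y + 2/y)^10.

General term: C(10,j)·(2y)^j·(2/y)^(10-j), with y-exponent 1j − 1(10−j) = 2j − 10.
Set 2j − 10 = -8: j = 1.
C(10,1) = 10; 2^1 = 2; 2^9 = 512.
Coefficient = 10 · 2 · 512 = 10240.

10240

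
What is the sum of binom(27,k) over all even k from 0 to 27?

67108864

Even-k terms of row 27 sum to 2^26 = 67108864.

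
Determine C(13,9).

715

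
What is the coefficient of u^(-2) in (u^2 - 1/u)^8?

28

General term: C(8,j)·(u^2)^j·(-1/u)^(8-j), with u-exponent 2j − 1(8−j) = 3j − 8.
Set 3j − 8 = -2: j = 2.
C(8,2) = 28; 1^2 = 1; (-1)^6 = 1.
Coefficient = 28 · 1 · 1 = 28.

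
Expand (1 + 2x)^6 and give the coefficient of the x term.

The general term is C(6,j)·(1)^j·(2x)^(6-j); the x^1 term has j = 5.
C(6,5) = 6.
Coefficient = C(6,5) · 2^1 = 6 · 2 = 12.

12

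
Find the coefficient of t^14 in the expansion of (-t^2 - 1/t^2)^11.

-55

General term: C(11,j)·(-t^2)^j·(-1/t^2)^(11-j), with t-exponent 2j − 2(11−j) = 4j − 22.
Set 4j − 22 = 14: j = 9.
C(11,9) = 55; (-1)^9 = -1; (-1)^2 = 1.
Coefficient = 55 · (-1) · 1 = -55.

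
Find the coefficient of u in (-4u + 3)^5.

The general term is C(5,j)·(-4u)^j·(3)^(5-j); the u^1 term has j = 1.
C(5,1) = 5.
Coefficient = C(5,1) · (-4)^1 · 3^4 = 5 · (-4) · 81 = -1620.

-1620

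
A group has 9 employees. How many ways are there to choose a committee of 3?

84

This is C(9,3) = 84.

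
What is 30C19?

C(30,19) = C(30,11) by symmetry.
C(30,11) = (30·29·28·27·26·25·24·23·22·21·20) / 11! = 2180547008640000 / 39916800 = 54627300.

54627300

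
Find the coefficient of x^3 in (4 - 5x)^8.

-7168000

The general term is C(8,j)·(4)^j·(-5x)^(8-j); the x^3 term has j = 5.
C(8,5) = 56.
Coefficient = C(8,5) · 4^5 · (-5)^3 = 56 · 1024 · (-125) = -7168000.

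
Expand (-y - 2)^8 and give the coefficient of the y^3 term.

1792

The general term is C(8,j)·(-y)^j·(-2)^(8-j); the y^3 term has j = 3.
C(8,3) = 56.
Coefficient = C(8,3) · (-1)^3 · (-2)^5 = 56 · (-1) · (-32) = 1792.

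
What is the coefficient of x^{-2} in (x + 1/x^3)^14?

1001

General term: C(14,j)·(x)^j·(1/x^3)^(14-j), with x-exponent 1j − 3(14−j) = 4j − 42.
Set 4j − 42 = -2: j = 10.
C(14,10) = 1001; 1^10 = 1; 1^4 = 1.
Coefficient = 1001 · 1 · 1 = 1001.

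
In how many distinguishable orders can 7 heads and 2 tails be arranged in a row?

Choose positions for the heads: C(9,7) = 36.

36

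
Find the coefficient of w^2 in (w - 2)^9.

-4608

The general term is C(9,j)·(w)^j·(-2)^(9-j); the w^2 term has j = 2.
C(9,2) = 36.
Coefficient = C(9,2) · (-2)^7 = 36 · (-128) = -4608.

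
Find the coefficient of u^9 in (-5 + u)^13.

The general term is C(13,j)·(-5)^j·(u)^(13-j); the u^9 term has j = 4.
C(13,4) = 715.
Coefficient = C(13,4) · (-5)^4 = 715 · 625 = 446875.

446875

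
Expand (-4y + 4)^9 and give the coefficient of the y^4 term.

33030144

The general term is C(9,j)·(-4y)^j·(4)^(9-j); the y^4 term has j = 4.
C(9,4) = 126.
Coefficient = C(9,4) · (-4)^4 · 4^5 = 126 · 256 · 1024 = 33030144.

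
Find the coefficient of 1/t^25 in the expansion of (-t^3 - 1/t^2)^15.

General term: C(15,j)·(-t^3)^j·(-1/t^2)^(15-j), with t-exponent 3j − 2(15−j) = 5j − 30.
Set 5j − 30 = -25: j = 1.
C(15,1) = 15; (-1)^1 = -1; (-1)^14 = 1.
Coefficient = 15 · (-1) · 1 = -15.

-15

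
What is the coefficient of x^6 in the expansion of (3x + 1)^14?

2189187

The general term is C(14,j)·(3x)^j·(1)^(14-j); the x^6 term has j = 6.
C(14,6) = 3003.
Coefficient = C(14,6) · 3^6 = 3003 · 729 = 2189187.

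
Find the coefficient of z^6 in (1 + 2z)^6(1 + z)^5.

5336

Coefficient of z^6 = Σ_{j} C(6,j)·2^j·C(5,6-j)·1^(6-j) for j from 1 to 6.
= 12 + 300 + 1600 + 2400 + 960 + 64 = 5336.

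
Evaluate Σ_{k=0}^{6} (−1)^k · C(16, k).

5005

The partial alternating sum Σ_{k=0}^{6} (−1)^k C(16,k) = (−1)^6 C(15,6) = 5005.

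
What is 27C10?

C(27,10) = (27·26·25·24·23·22·21·20·19·18) / 10! = 30613591008000 / 3628800 = 8436285.

8436285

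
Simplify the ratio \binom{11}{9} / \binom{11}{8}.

C(n,k+1)/C(n,k) = (n−k)/(k+1) = (11−8)/(8+1) = 3/9 = 1/3.

1/3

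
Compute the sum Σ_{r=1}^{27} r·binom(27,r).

Differentiating (1+x)^27 and setting x=1: Σ r·C(27,r) = 27·2^26 = 1811939328.

1811939328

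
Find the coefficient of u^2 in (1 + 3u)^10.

405

The general term is C(10,j)·(1)^j·(3u)^(10-j); the u^2 term has j = 8.
C(10,8) = 45.
Coefficient = C(10,8) · 3^2 = 45 · 9 = 405.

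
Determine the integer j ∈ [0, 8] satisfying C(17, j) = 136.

2

C(17,j) increases on 0 ≤ j ≤ 8. C(17,1) = 17 and C(17,2) = 136, so j = 2.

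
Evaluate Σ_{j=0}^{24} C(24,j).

16777216

The entries of row 24 sum to 2^24 = 16777216.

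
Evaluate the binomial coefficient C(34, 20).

1391975640

C(34,20) = C(34,14) by symmetry.
C(34,14) = (34·33·32·31·30·29·28·27·26·25·24·23·22·21) / 14! = 121350057687226368000 / 87178291200 = 1391975640.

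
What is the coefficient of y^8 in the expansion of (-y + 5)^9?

45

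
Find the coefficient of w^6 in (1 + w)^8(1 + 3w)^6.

87139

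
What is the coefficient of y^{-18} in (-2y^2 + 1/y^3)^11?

-1320

General term: C(11,j)·(-2y^2)^j·(1/y^3)^(11-j), with y-exponent 2j − 3(11−j) = 5j − 33.
Set 5j − 33 = -18: j = 3.
C(11,3) = 165; (-2)^3 = -8; 1^8 = 1.
Coefficient = 165 · (-8) · 1 = -1320.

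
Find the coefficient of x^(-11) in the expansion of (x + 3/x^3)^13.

1250964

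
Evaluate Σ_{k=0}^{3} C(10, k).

1 + 10 + 45 + 120 = 176.

176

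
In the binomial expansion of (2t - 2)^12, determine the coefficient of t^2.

270336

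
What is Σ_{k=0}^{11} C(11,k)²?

Σ C(11,k)² is the coefficient of x^11 in (1+x)^11(1+x)^11 = (1+x)^22, i.e. C(22,11) = 705432.

705432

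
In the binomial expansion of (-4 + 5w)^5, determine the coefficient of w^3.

20000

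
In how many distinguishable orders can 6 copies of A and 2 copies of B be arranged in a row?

28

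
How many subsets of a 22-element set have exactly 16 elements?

74613

Choose the 16 positions: C(22,16) = 74613.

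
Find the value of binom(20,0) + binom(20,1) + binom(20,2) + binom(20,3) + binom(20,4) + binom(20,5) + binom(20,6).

60460

1 + 20 + 190 + 1140 + 4845 + 15504 + 38760 = 60460.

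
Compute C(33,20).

C(33,20) = C(33,13) by symmetry.
C(33,13) = (33·32·31·30·29·28·27·26·25·24·23·22·21) / 13! = 3569119343741952000 / 6227020800 = 573166440.

573166440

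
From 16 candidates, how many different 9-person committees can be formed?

This is C(16,9) = 11440.

11440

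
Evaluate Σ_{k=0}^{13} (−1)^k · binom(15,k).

-14

The partial alternating sum Σ_{k=0}^{13} (−1)^k C(15,k) = (−1)^13 C(14,13) = -14.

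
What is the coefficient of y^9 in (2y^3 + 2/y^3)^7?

2688

General term: C(7,j)·(2y^3)^j·(2/y^3)^(7-j), with y-exponent 3j − 3(7−j) = 6j − 21.
Set 6j − 21 = 9: j = 5.
C(7,5) = 21; 2^5 = 32; 2^2 = 4.
Coefficient = 21 · 32 · 4 = 2688.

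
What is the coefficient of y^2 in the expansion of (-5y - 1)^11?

The general term is C(11,j)·(-5y)^j·(-1)^(11-j); the y^2 term has j = 2.
C(11,2) = 55.
Coefficient = C(11,2) · (-5)^2 · (-1)^9 = 55 · 25 · (-1) = -1375.

-1375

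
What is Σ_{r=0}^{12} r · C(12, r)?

Since r·C(12,r) = 12·C(11,r−1), the sum is 12·2^11 = 12·2048 = 24576.

24576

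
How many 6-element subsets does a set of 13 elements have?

1716

C(13,6) = (13·12·11·10·9·8) / 6! = 1235520 / 720 = 1716.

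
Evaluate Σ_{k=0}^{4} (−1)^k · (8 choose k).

35

The partial alternating sum Σ_{k=0}^{4} (−1)^k C(8,k) = (−1)^4 C(7,4) = 35.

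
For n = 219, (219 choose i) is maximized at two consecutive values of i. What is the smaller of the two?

109

For odd n = 219, C(219,i) peaks at i = (n−1)/2 and (n+1)/2; the smaller is 109.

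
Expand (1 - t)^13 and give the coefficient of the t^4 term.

The general term is C(13,j)·(1)^j·(-t)^(13-j); the t^4 term has j = 9.
C(13,9) = 715.
Coefficient = C(13,9) = 715.

715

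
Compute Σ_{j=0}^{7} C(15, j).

16384

1 + 15 + 105 + 455 + 1365 + 3003 + 5005 + 6435 = 16384.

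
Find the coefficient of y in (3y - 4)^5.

The general term is C(5,j)·(3y)^j·(-4)^(5-j); the y^1 term has j = 1.
C(5,1) = 5.
Coefficient = C(5,1) · 3^1 · (-4)^4 = 5 · 3 · 256 = 3840.

3840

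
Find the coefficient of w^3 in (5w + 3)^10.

The general term is C(10,j)·(5w)^j·(3)^(10-j); the w^3 term has j = 3.
C(10,3) = 120.
Coefficient = C(10,3) · 5^3 · 3^7 = 120 · 125 · 2187 = 32805000.

32805000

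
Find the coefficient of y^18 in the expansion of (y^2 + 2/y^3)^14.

364

General term: C(14,j)·(y^2)^j·(2/y^3)^(14-j), with y-exponent 2j − 3(14−j) = 5j − 42.
Set 5j − 42 = 18: j = 12.
C(14,12) = 91; 1^12 = 1; 2^2 = 4.
Coefficient = 91 · 1 · 4 = 364.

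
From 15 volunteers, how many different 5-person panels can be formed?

This is C(15,5) = 3003.

3003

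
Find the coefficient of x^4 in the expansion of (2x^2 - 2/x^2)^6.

960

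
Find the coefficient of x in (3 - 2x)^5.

The general term is C(5,j)·(3)^j·(-2x)^(5-j); the x^1 term has j = 4.
C(5,4) = 5.
Coefficient = C(5,4) · 3^4 · (-2)^1 = 5 · 81 · (-2) = -810.

-810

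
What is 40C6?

3838380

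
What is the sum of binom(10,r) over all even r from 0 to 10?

Half of (1+1)^10 + (1−1)^10 gives the even-index sum: 2^9 = 512.

512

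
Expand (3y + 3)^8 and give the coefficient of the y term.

52488

The general term is C(8,j)·(3y)^j·(3)^(8-j); the y^1 term has j = 1.
C(8,1) = 8.
Coefficient = C(8,1) · 3^1 · 3^7 = 8 · 3 · 2187 = 52488.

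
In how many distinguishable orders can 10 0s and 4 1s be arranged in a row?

Choose positions for the 0s: C(14,10) = 1001.

1001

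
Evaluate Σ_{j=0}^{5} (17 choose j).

9402

1 + 17 + 136 + 680 + 2380 + 6188 = 9402.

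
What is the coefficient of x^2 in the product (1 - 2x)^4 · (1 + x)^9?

Coefficient of x^2 = Σ_{j} C(4,j)·(-2)^j·C(9,2-j)·1^(2-j) for j from 0 to 2.
= 36 + (-72) + 24 = -12.

-12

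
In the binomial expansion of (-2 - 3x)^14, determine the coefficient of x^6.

560431872

The general term is C(14,j)·(-2)^j·(-3x)^(14-j); the x^6 term has j = 8.
C(14,8) = 3003.
Coefficient = C(14,8) · (-2)^8 · (-3)^6 = 3003 · 256 · 729 = 560431872.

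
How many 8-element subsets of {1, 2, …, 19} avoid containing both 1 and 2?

63206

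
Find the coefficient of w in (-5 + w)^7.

109375

The general term is C(7,j)·(-5)^j·(w)^(7-j); the w^1 term has j = 6.
C(7,6) = 7.
Coefficient = C(7,6) · (-5)^6 = 7 · 15625 = 109375.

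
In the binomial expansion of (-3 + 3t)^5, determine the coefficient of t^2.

-2430

The general term is C(5,j)·(-3)^j·(3t)^(5-j); the t^2 term has j = 3.
C(5,3) = 10.
Coefficient = C(5,3) · (-3)^3 · 3^2 = 10 · (-27) · 9 = -2430.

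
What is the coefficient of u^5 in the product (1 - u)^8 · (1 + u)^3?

Coefficient of u^5 = Σ_{j} C(8,j)·(-1)^j·C(3,5-j)·1^(5-j) for j from 2 to 5.
= 28 + (-168) + 210 + (-56) = 14.

14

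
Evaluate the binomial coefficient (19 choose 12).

50388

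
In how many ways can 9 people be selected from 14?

This is C(14,9) = 2002.

2002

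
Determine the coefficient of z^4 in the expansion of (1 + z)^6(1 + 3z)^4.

1794

Coefficient of z^4 = Σ_{j} C(6,j)·1^j·C(4,4-j)·3^(4-j) for j from 0 to 4.
= 81 + 648 + 810 + 240 + 15 = 1794.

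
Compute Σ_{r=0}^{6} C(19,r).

1 + 19 + 171 + 969 + 3876 + 11628 + 27132 = 43796.

43796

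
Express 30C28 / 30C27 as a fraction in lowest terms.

3/28

C(n,k+1)/C(n,k) = (n−k)/(k+1) = (30−27)/(27+1) = 3/28.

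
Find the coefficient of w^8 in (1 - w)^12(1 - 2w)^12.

Coefficient of w^8 = Σ_{j} C(12,j)·(-1)^j·C(12,8-j)·(-2)^(8-j) for j from 0 to 8.
= 126720 + 1216512 + 3902976 + 5575680 + 3920400 + 1393920 + 243936 + 19008 + 495 = 16399647.

16399647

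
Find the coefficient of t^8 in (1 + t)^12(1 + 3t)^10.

38404890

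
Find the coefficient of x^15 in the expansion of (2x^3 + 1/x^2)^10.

15360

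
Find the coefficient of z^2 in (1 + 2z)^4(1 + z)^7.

Coefficient of z^2 = Σ_{j} C(4,j)·2^j·C(7,2-j)·1^(2-j) for j from 0 to 2.
= 21 + 56 + 24 = 101.

101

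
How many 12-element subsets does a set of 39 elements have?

3910797436

C(39,12) = (39·38·37·36·35·34·33·32·31·30·29·28) / 12! = 1873278229119897600 / 479001600 = 3910797436.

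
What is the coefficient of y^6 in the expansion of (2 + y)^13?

The general term is C(13,j)·(2)^j·(y)^(13-j); the y^6 term has j = 7.
C(13,7) = 1716.
Coefficient = C(13,7) · 2^7 = 1716 · 128 = 219648.

219648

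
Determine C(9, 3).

C(9,3) = (9·8·7) / 3! = 504 / 6 = 84.

84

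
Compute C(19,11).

C(19,11) = C(19,8) by symmetry.
C(19,8) = (19·18·17·16·15·14·13·12) / 8! = 3047466240 / 40320 = 75582.

75582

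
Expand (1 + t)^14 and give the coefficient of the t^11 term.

364

The general term is C(14,j)·(1)^j·(t)^(14-j); the t^11 term has j = 3.
C(14,3) = 364.
Coefficient = C(14,3) = 364.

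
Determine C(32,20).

C(32,20) = C(32,12) by symmetry.
C(32,12) = (32·31·30·29·28·27·26·25·24·23·22·21) / 12! = 108155131628544000 / 479001600 = 225792840.

225792840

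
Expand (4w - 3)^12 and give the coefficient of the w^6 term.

2759049216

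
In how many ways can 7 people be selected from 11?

330

This is C(11,7) = 330.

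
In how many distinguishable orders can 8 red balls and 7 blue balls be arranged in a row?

Choose positions for the red balls: C(15,8) = 6435.

6435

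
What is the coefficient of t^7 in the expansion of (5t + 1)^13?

134062500

The general term is C(13,j)·(5t)^j·(1)^(13-j); the t^7 term has j = 7.
C(13,7) = 1716.
Coefficient = C(13,7) · 5^7 = 1716 · 78125 = 134062500.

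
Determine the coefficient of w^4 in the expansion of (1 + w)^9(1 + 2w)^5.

Coefficient of w^4 = Σ_{j} C(9,j)·1^j·C(5,4-j)·2^(4-j) for j from 0 to 4.
= 80 + 720 + 1440 + 840 + 126 = 3206.

3206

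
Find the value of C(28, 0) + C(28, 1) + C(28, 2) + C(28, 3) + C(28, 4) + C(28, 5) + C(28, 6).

499178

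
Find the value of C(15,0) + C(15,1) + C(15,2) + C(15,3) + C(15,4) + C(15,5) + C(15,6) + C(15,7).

16384

1 + 15 + 105 + 455 + 1365 + 3003 + 5005 + 6435 = 16384.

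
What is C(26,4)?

14950

C(26,4) = (26·25·24·23) / 4! = 358800 / 24 = 14950.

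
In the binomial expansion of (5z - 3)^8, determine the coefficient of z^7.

-1875000

The general term is C(8,j)·(5z)^j·(-3)^(8-j); the z^7 term has j = 7.
C(8,7) = 8.
Coefficient = C(8,7) · 5^7 · (-3)^1 = 8 · 78125 · (-3) = -1875000.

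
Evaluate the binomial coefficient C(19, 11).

C(19,11) = C(19,8) by symmetry.
C(19,8) = (19·18·17·16·15·14·13·12) / 8! = 3047466240 / 40320 = 75582.

75582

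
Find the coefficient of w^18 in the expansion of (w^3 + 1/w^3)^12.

General term: C(12,j)·(w^3)^j·(1/w^3)^(12-j), with w-exponent 3j − 3(12−j) = 6j − 36.
Set 6j − 36 = 18: j = 9.
C(12,9) = 220; 1^9 = 1; 1^3 = 1.
Coefficient = 220 · 1 · 1 = 220.

220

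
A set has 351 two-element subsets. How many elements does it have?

27

n(n−1)/2 = 351 ⇒ n(n−1) = 702. Since 27·26 = 702, n = 27.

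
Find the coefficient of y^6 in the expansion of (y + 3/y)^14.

81081

General term: C(14,j)·(y)^j·(3/y)^(14-j), with y-exponent 1j − 1(14−j) = 2j − 14.
Set 2j − 14 = 6: j = 10.
C(14,10) = 1001; 1^10 = 1; 3^4 = 81.
Coefficient = 1001 · 1 · 81 = 81081.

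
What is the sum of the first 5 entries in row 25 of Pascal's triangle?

15276

1 + 25 + 300 + 2300 + 12650 = 15276.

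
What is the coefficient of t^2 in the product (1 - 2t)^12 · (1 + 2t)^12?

Coefficient of t^2 = Σ_{j} C(12,j)·(-2)^j·C(12,2-j)·2^(2-j) for j from 0 to 2.
= 264 + (-576) + 264 = -48.

-48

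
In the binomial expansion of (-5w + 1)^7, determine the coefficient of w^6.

109375

The general term is C(7,j)·(-5w)^j·(1)^(7-j); the w^6 term has j = 6.
C(7,6) = 7.
Coefficient = C(7,6) · (-5)^6 = 7 · 15625 = 109375.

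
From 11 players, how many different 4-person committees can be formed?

This is C(11,4) = 330.

330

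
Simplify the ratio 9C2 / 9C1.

4

C(n,k+1)/C(n,k) = (n−k)/(k+1) = (9−1)/(1+1) = 8/2 = 4.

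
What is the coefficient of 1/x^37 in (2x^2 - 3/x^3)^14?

General term: C(14,j)·(2x^2)^j·(-3/x^3)^(14-j), with x-exponent 2j − 3(14−j) = 5j − 42.
Set 5j − 42 = -37: j = 1.
C(14,1) = 14; 2^1 = 2; (-3)^13 = -1594323.
Coefficient = 14 · 2 · (-1594323) = -44641044.

-44641044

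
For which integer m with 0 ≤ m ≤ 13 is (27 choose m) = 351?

2

C(27,m) increases on 0 ≤ m ≤ 13. C(27,1) = 27 and C(27,2) = 351, so m = 2.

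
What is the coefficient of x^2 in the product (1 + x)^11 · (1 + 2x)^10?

455

Coefficient of x^2 = Σ_{j} C(11,j)·1^j·C(10,2-j)·2^(2-j) for j from 0 to 2.
= 180 + 220 + 55 = 455.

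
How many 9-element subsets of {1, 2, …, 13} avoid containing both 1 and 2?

385

All 9-subsets: C(13,9) = 715. Those containing both fixed elements: C(11,7) = 330.
715 − 330 = 385.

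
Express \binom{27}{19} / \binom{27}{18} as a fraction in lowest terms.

9/19

C(n,k+1)/C(n,k) = (n−k)/(k+1) = (27−18)/(18+1) = 9/19.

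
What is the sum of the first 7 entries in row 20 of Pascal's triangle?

60460

1 + 20 + 190 + 1140 + 4845 + 15504 + 38760 = 60460.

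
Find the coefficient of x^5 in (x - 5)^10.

-787500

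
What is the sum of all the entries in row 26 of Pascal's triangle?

The entries of row 26 sum to 2^26 = 67108864.

67108864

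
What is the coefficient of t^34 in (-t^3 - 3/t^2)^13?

General term: C(13,j)·(-t^3)^j·(-3/t^2)^(13-j), with t-exponent 3j − 2(13−j) = 5j − 26.
Set 5j − 26 = 34: j = 12.
C(13,12) = 13; (-1)^12 = 1; (-3)^1 = -3.
Coefficient = 13 · 1 · (-3) = -39.

-39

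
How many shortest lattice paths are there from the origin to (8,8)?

12870

Each path is a sequence of 16 steps with 8 rights: C(16,8) = 12870.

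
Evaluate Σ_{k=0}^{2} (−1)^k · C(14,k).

The partial alternating sum Σ_{k=0}^{2} (−1)^k C(14,k) = (−1)^2 C(13,2) = 78.

78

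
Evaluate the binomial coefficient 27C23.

17550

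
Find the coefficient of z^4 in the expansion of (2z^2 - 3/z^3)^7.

General term: C(7,j)·(2z^2)^j·(-3/z^3)^(7-j), with z-exponent 2j − 3(7−j) = 5j − 21.
Set 5j − 21 = 4: j = 5.
C(7,5) = 21; 2^5 = 32; (-3)^2 = 9.
Coefficient = 21 · 32 · 9 = 6048.

6048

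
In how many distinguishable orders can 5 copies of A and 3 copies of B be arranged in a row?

56

Choose positions for the A's: C(8,5) = 56.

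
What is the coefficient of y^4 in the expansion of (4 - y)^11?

The general term is C(11,j)·(4)^j·(-y)^(11-j); the y^4 term has j = 7.
C(11,7) = 330.
Coefficient = C(11,7) · 4^7 = 330 · 16384 = 5406720.

5406720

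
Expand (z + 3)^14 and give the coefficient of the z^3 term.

64481508

The general term is C(14,j)·(z)^j·(3)^(14-j); the z^3 term has j = 3.
C(14,3) = 364.
Coefficient = C(14,3) · 3^11 = 364 · 177147 = 64481508.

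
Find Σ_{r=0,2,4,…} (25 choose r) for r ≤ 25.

16777216

Half of (1+1)^25 + (1−1)^25 gives the even-index sum: 2^24 = 16777216.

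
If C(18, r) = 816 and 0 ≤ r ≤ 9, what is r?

C(18,r) increases on 0 ≤ r ≤ 9. C(18,2) = 153 and C(18,3) = 816, so r = 3.

3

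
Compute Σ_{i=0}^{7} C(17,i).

41226

1 + 17 + 136 + 680 + 2380 + 6188 + 12376 + 19448 = 41226.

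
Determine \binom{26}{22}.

14950

C(26,22) = C(26,4) by symmetry.
C(26,4) = (26·25·24·23) / 4! = 358800 / 24 = 14950.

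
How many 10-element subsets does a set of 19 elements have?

C(19,10) = C(19,9) by symmetry.
C(19,9) = (19·18·17·16·15·14·13·12·11) / 9! = 33522128640 / 362880 = 92378.

92378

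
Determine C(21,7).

116280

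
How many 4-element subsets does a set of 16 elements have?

C(16,4) = (16·15·14·13) / 4! = 43680 / 24 = 1820.

1820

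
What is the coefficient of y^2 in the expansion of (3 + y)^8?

20412

The general term is C(8,j)·(3)^j·(y)^(8-j); the y^2 term has j = 6.
C(8,6) = 28.
Coefficient = C(8,6) · 3^6 = 28 · 729 = 20412.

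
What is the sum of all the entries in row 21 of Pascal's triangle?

Setting x = 1 in (1+x)^21 gives Σ C(21,k) = 2^21 = 2097152.

2097152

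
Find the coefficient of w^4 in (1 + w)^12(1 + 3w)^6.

Coefficient of w^4 = Σ_{j} C(12,j)·1^j·C(6,4-j)·3^(4-j) for j from 0 to 4.
= 1215 + 6480 + 8910 + 3960 + 495 = 21060.

21060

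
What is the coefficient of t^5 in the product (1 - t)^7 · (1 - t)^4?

-462

Coefficient of t^5 = Σ_{j} C(7,j)·(-1)^j·C(4,5-j)·(-1)^(5-j) for j from 1 to 5.
= (-7) + (-84) + (-210) + (-140) + (-21) = -462.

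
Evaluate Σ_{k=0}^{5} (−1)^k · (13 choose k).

-792

The partial alternating sum Σ_{k=0}^{5} (−1)^k C(13,k) = (−1)^5 C(12,5) = -792.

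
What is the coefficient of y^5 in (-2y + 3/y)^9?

-41472

General term: C(9,j)·(-2y)^j·(3/y)^(9-j), with y-exponent 1j − 1(9−j) = 2j − 9.
Set 2j − 9 = 5: j = 7.
C(9,7) = 36; (-2)^7 = -128; 3^2 = 9.
Coefficient = 36 · (-128) · 9 = -41472.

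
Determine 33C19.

818809200

C(33,19) = C(33,14) by symmetry.
C(33,14) = (33·32·31·30·29·28·27·26·25·24·23·22·21·20) / 14! = 71382386874839040000 / 87178291200 = 818809200.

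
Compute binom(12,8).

495

C(12,8) = C(12,4) by symmetry.
C(12,4) = (12·11·10·9) / 4! = 11880 / 24 = 495.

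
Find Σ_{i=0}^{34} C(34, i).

17179869184

Setting x = 1 in (1+x)^34 gives Σ C(34,i) = 2^34 = 17179869184.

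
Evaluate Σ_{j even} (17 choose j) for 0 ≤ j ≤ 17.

Even-j terms of row 17 sum to 2^16 = 65536.

65536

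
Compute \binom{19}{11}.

C(19,11) = C(19,8) by symmetry.
C(19,8) = (19·18·17·16·15·14·13·12) / 8! = 3047466240 / 40320 = 75582.

75582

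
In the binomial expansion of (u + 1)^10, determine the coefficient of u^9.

The general term is C(10,j)·(u)^j·(1)^(10-j); the u^9 term has j = 9.
C(10,9) = 10.
Coefficient = C(10,9) = 10.

10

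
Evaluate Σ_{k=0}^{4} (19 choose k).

5036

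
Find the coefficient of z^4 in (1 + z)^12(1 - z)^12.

66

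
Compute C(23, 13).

1144066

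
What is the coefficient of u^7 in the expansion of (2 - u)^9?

-144

The general term is C(9,j)·(2)^j·(-u)^(9-j); the u^7 term has j = 2.
C(9,2) = 36.
Coefficient = C(9,2) · 2^2 · (-1)^7 = 36 · 4 · (-1) = -144.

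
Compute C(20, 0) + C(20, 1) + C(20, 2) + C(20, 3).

1 + 20 + 190 + 1140 = 1351.

1351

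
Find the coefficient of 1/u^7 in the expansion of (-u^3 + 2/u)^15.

General term: C(15,j)·(-u^3)^j·(2/u)^(15-j), with u-exponent 3j − 1(15−j) = 4j − 15.
Set 4j − 15 = -7: j = 2.
C(15,2) = 105; (-1)^2 = 1; 2^13 = 8192.
Coefficient = 105 · 1 · 8192 = 860160.

860160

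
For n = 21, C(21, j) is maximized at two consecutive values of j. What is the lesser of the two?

10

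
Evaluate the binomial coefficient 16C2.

120

C(16,2) = (16·15) / 2! = 240 / 2 = 120.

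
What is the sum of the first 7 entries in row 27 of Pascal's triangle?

397594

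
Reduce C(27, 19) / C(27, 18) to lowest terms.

9/19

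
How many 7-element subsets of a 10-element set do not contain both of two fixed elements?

All 7-subsets: C(10,7) = 120. Those containing both fixed elements: C(8,5) = 56.
120 − 56 = 64.

64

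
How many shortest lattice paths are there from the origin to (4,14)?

3060

Each path is a sequence of 18 steps with 4 rights: C(18,4) = 3060.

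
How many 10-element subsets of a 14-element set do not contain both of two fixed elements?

506

All 10-subsets: C(14,10) = 1001. Those containing both fixed elements: C(12,8) = 495.
1001 − 495 = 506.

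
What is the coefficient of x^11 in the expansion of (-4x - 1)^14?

The general term is C(14,j)·(-4x)^j·(-1)^(14-j); the x^11 term has j = 11.
C(14,11) = 364.
Coefficient = C(14,11) · (-4)^11 · (-1)^3 = 364 · (-4194304) · (-1) = 1526726656.

1526726656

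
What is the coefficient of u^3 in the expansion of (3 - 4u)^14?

The general term is C(14,j)·(3)^j·(-4u)^(14-j); the u^3 term has j = 11.
C(14,11) = 364.
Coefficient = C(14,11) · 3^11 · (-4)^3 = 364 · 177147 · (-64) = -4126816512.

-4126816512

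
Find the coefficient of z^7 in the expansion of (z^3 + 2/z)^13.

329472

General term: C(13,j)·(z^3)^j·(2/z)^(13-j), with z-exponent 3j − 1(13−j) = 4j − 13.
Set 4j − 13 = 7: j = 5.
C(13,5) = 1287; 1^5 = 1; 2^8 = 256.
Coefficient = 1287 · 1 · 256 = 329472.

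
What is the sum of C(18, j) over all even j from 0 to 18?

131072

Even-j terms of row 18 sum to 2^17 = 131072.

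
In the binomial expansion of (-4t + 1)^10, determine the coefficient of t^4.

53760

The general term is C(10,j)·(-4t)^j·(1)^(10-j); the t^4 term has j = 4.
C(10,4) = 210.
Coefficient = C(10,4) · (-4)^4 = 210 · 256 = 53760.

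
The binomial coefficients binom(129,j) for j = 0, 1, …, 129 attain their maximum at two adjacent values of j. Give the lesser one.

For odd n = 129, C(129,j) peaks at j = (n−1)/2 and (n+1)/2; the lesser is 64.

64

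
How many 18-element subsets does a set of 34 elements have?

2203961430

C(34,18) = C(34,16) by symmetry.
C(34,16) = (34·33·32·31·30·29·28·27·26·25·24·23·22·21·20·19) / 16! = 46113021921146019840000 / 20922789888000 = 2203961430.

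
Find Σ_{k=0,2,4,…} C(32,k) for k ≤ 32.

2147483648

Even-k terms of row 32 sum to 2^31 = 2147483648.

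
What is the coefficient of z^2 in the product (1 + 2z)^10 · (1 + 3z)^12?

Coefficient of z^2 = Σ_{j} C(10,j)·2^j·C(12,2-j)·3^(2-j) for j from 0 to 2.
= 594 + 720 + 180 = 1494.

1494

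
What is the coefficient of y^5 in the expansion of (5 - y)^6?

-30

The general term is C(6,j)·(5)^j·(-y)^(6-j); the y^5 term has j = 1.
C(6,1) = 6.
Coefficient = C(6,1) · 5^1 · (-1)^5 = 6 · 5 · (-1) = -30.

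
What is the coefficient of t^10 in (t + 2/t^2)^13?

General term: C(13,j)·(t)^j·(2/t^2)^(13-j), with t-exponent 1j − 2(13−j) = 3j − 26.
Set 3j − 26 = 10: j = 12.
C(13,12) = 13; 1^12 = 1; 2^1 = 2.
Coefficient = 13 · 1 · 2 = 26.

26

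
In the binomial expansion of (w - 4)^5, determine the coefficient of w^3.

160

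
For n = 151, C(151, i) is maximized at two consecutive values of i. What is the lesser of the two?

For odd n = 151, C(151,i) peaks at i = (n−1)/2 and (n+1)/2; the lesser is 75.

75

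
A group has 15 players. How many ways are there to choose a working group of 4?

This is C(15,4) = 1365.

1365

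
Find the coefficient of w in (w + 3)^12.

The general term is C(12,j)·(w)^j·(3)^(12-j); the w^1 term has j = 1.
C(12,1) = 12.
Coefficient = C(12,1) · 3^11 = 12 · 177147 = 2125764.

2125764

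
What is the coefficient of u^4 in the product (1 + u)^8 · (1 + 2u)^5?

Coefficient of u^4 = Σ_{j} C(8,j)·1^j·C(5,4-j)·2^(4-j) for j from 0 to 4.
= 80 + 640 + 1120 + 560 + 70 = 2470.

2470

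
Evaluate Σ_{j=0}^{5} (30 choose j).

1 + 30 + 435 + 4060 + 27405 + 142506 = 174437.

174437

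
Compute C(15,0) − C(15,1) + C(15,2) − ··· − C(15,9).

The partial alternating sum Σ_{k=0}^{9} (−1)^k C(15,k) = (−1)^9 C(14,9) = -2002.

-2002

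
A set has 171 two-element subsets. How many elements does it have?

n(n−1)/2 = 171 ⇒ n(n−1) = 342. Since 19·18 = 342, n = 19.

19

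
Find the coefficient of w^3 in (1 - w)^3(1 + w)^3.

Coefficient of w^3 = Σ_{j} C(3,j)·(-1)^j·C(3,3-j)·1^(3-j) for j from 0 to 3.
= 1 + (-9) + 9 + (-1) = 0.

0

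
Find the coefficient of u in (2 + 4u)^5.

320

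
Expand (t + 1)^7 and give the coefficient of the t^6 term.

7

The general term is C(7,j)·(t)^j·(1)^(7-j); the t^6 term has j = 6.
C(7,6) = 7.
Coefficient = C(7,6) = 7.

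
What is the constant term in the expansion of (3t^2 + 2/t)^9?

General term: C(9,j)·(3t^2)^j·(2/t)^(9-j), with t-exponent 2j − 1(9−j) = 3j − 9.
Set 3j − 9 = 0: j = 3.
C(9,3) = 84; 3^3 = 27; 2^6 = 64.
Coefficient = 84 · 27 · 64 = 145152.

145152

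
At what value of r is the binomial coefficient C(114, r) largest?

57

C(114,r) is maximized at r = 114/2 = 57.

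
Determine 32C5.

C(32,5) = (32·31·30·29·28) / 5! = 24165120 / 120 = 201376.

201376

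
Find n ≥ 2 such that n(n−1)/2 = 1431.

n(n−1)/2 = 1431 ⇒ n(n−1) = 2862. Since 54·53 = 2862, n = 54.

54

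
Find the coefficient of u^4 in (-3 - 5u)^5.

-9375

The general term is C(5,j)·(-3)^j·(-5u)^(5-j); the u^4 term has j = 1.
C(5,1) = 5.
Coefficient = C(5,1) · (-3)^1 · (-5)^4 = 5 · (-3) · 625 = -9375.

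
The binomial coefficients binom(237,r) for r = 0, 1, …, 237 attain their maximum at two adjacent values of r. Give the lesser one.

For odd n = 237, C(237,r) peaks at r = (n−1)/2 and (n+1)/2; the lesser is 118.

118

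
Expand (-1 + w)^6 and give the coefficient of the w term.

The general term is C(6,j)·(-1)^j·(w)^(6-j); the w^1 term has j = 5.
C(6,5) = 6.
Coefficient = C(6,5) · (-1)^5 = 6 · (-1) = -6.

-6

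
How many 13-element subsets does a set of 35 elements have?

C(35,13) = (35·34·33·32·31·30·29·28·27·26·25·24·23) / 13! = 9193186188426240000 / 6227020800 = 1476337800.

1476337800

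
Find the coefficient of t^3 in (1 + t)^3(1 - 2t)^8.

Coefficient of t^3 = Σ_{j} C(3,j)·1^j·C(8,3-j)·(-2)^(3-j) for j from 0 to 3.
= (-448) + 336 + (-48) + 1 = -159.

-159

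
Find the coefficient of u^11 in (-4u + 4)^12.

-201326592

The general term is C(12,j)·(-4u)^j·(4)^(12-j); the u^11 term has j = 11.
C(12,11) = 12.
Coefficient = C(12,11) · (-4)^11 · 4^1 = 12 · (-4194304) · 4 = -201326592.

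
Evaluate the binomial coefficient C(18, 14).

C(18,14) = C(18,4) by symmetry.
C(18,4) = (18·17·16·15) / 4! = 73440 / 24 = 3060.

3060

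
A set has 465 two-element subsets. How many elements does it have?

n(n−1)/2 = 465 ⇒ n(n−1) = 930. Since 31·30 = 930, n = 31.

31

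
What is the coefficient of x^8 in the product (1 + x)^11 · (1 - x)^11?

330

Coefficient of x^8 = Σ_{j} C(11,j)·1^j·C(11,8-j)·(-1)^(8-j) for j from 0 to 8.
= 165 + (-3630) + 25410 + (-76230) + 108900 + (-76230) + 25410 + (-3630) + 165 = 330.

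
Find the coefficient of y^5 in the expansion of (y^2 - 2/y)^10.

-8064

General term: C(10,j)·(y^2)^j·(-2/y)^(10-j), with y-exponent 2j − 1(10−j) = 3j − 10.
Set 3j − 10 = 5: j = 5.
C(10,5) = 252; 1^5 = 1; (-2)^5 = -32.
Coefficient = 252 · 1 · (-32) = -8064.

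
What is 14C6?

3003

C(14,6) = (14·13·12·11·10·9) / 6! = 2162160 / 720 = 3003.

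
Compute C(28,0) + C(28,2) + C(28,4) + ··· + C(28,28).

Half of (1+1)^28 + (1−1)^28 gives the even-index sum: 2^27 = 134217728.

134217728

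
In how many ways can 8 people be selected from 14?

This is C(14,8) = 3003.

3003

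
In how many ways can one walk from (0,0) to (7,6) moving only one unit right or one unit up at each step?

Each path is a sequence of 13 steps with 7 rights: C(13,7) = 1716.

1716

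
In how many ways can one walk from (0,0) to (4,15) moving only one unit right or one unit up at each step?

Each path is a sequence of 19 steps with 4 rights: C(19,4) = 3876.

3876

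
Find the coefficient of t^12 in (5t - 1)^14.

22216796875

The general term is C(14,j)·(5t)^j·(-1)^(14-j); the t^12 term has j = 12.
C(14,12) = 91.
Coefficient = C(14,12) · 5^12 = 91 · 244140625 = 22216796875.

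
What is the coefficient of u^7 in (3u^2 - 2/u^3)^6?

General term: C(6,j)·(3u^2)^j·(-2/u^3)^(6-j), with u-exponent 2j − 3(6−j) = 5j − 18.
Set 5j − 18 = 7: j = 5.
C(6,5) = 6; 3^5 = 243; (-2)^1 = -2.
Coefficient = 6 · 243 · (-2) = -2916.

-2916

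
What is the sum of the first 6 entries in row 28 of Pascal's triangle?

1 + 28 + 378 + 3276 + 20475 + 98280 = 122438.

122438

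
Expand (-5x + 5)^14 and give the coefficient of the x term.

-85449218750

The general term is C(14,j)·(-5x)^j·(5)^(14-j); the x^1 term has j = 1.
C(14,1) = 14.
Coefficient = C(14,1) · (-5)^1 · 5^13 = 14 · (-5) · 1220703125 = -85449218750.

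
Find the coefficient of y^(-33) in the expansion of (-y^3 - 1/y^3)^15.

General term: C(15,j)·(-y^3)^j·(-1/y^3)^(15-j), with y-exponent 3j − 3(15−j) = 6j − 45.
Set 6j − 45 = -33: j = 2.
C(15,2) = 105; (-1)^2 = 1; (-1)^13 = -1.
Coefficient = 105 · 1 · (-1) = -105.

-105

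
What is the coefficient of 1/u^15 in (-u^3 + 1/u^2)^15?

-455

General term: C(15,j)·(-u^3)^j·(1/u^2)^(15-j), with u-exponent 3j − 2(15−j) = 5j − 30.
Set 5j − 30 = -15: j = 3.
C(15,3) = 455; (-1)^3 = -1; 1^12 = 1.
Coefficient = 455 · (-1) · 1 = -455.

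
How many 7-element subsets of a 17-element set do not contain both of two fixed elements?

All 7-subsets: C(17,7) = 19448. Those containing both fixed elements: C(15,5) = 3003.
19448 − 3003 = 16445.

16445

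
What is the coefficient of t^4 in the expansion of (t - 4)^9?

-129024

The general term is C(9,j)·(t)^j·(-4)^(9-j); the t^4 term has j = 4.
C(9,4) = 126.
Coefficient = C(9,4) · (-4)^5 = 126 · (-1024) = -129024.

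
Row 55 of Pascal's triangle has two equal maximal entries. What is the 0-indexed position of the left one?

For odd n = 55, C(55,m) peaks at m = (n−1)/2 and (n+1)/2; the lower is 27.

27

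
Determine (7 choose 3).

C(7,3) = (7·6·5) / 3! = 210 / 6 = 35.

35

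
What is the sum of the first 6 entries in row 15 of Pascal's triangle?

4944

1 + 15 + 105 + 455 + 1365 + 3003 = 4944.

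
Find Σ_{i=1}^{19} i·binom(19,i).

4980736

Since i·C(19,i) = 19·C(18,i−1), the sum is 19·2^18 = 19·262144 = 4980736.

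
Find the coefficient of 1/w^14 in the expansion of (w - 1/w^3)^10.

210

General term: C(10,j)·(w)^j·(-1/w^3)^(10-j), with w-exponent 1j − 3(10−j) = 4j − 30.
Set 4j − 30 = -14: j = 4.
C(10,4) = 210; 1^4 = 1; (-1)^6 = 1.
Coefficient = 210 · 1 · 1 = 210.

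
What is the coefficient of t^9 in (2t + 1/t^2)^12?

24576

General term: C(12,j)·(2t)^j·(1/t^2)^(12-j), with t-exponent 1j − 2(12−j) = 3j − 24.
Set 3j − 24 = 9: j = 11.
C(12,11) = 12; 2^11 = 2048; 1^1 = 1.
Coefficient = 12 · 2048 · 1 = 24576.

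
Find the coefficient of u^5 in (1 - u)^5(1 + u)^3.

Coefficient of u^5 = Σ_{j} C(5,j)·(-1)^j·C(3,5-j)·1^(5-j) for j from 2 to 5.
= 10 + (-30) + 15 + (-1) = -6.

-6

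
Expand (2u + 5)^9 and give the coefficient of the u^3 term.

10500000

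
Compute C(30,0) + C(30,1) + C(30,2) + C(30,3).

1 + 30 + 435 + 4060 = 4526.

4526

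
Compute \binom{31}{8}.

7888725

C(31,8) = (31·30·29·28·27·26·25·24) / 8! = 318073392000 / 40320 = 7888725.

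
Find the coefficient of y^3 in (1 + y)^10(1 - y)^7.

-20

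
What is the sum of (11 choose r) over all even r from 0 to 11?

Even-r terms of row 11 sum to 2^10 = 1024.

1024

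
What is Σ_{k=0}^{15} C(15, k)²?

155117520

Σ C(15,k)² is the coefficient of x^15 in (1+x)^15(1+x)^15 = (1+x)^30, i.e. C(30,15) = 155117520.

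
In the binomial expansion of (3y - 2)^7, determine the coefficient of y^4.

The general term is C(7,j)·(3y)^j·(-2)^(7-j); the y^4 term has j = 4.
C(7,4) = 35.
Coefficient = C(7,4) · 3^4 · (-2)^3 = 35 · 81 · (-8) = -22680.

-22680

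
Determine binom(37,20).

C(37,20) = C(37,17) by symmetry.
C(37,17) = (37·36·35·34·33·32·31·30·29·28·27·26·25·24·23·22·21) / 17! = 5657339689378493276160000 / 355687428096000 = 15905368710.

15905368710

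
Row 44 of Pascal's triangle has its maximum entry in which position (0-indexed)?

22

C(44,m) is maximized at m = 44/2 = 22.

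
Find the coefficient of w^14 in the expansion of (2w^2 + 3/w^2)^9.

General term: C(9,j)·(2w^2)^j·(3/w^2)^(9-j), with w-exponent 2j − 2(9−j) = 4j − 18.
Set 4j − 18 = 14: j = 8.
C(9,8) = 9; 2^8 = 256; 3^1 = 3.
Coefficient = 9 · 256 · 3 = 6912.

6912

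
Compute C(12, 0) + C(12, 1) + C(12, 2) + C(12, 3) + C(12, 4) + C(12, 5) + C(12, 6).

1 + 12 + 66 + 220 + 495 + 792 + 924 = 2510.

2510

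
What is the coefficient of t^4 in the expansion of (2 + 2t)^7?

The general term is C(7,j)·(2)^j·(2t)^(7-j); the t^4 term has j = 3.
C(7,3) = 35.
Coefficient = C(7,3) · 2^3 · 2^4 = 35 · 8 · 16 = 4480.

4480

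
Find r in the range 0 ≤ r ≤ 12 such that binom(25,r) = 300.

C(25,r) increases on 0 ≤ r ≤ 12. C(25,1) = 25 and C(25,2) = 300, so r = 2.

2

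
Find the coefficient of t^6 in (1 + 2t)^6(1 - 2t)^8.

-320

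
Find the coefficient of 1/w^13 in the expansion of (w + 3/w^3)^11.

336798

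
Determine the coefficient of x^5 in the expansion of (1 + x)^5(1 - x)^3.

6

Coefficient of x^5 = Σ_{j} C(5,j)·1^j·C(3,5-j)·(-1)^(5-j) for j from 2 to 5.
= (-10) + 30 + (-15) + 1 = 6.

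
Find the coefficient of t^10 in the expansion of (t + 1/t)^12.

12

General term: C(12,j)·(t)^j·(1/t)^(12-j), with t-exponent 1j − 1(12−j) = 2j − 12.
Set 2j − 12 = 10: j = 11.
C(12,11) = 12; 1^11 = 1; 1^1 = 1.
Coefficient = 12 · 1 · 1 = 12.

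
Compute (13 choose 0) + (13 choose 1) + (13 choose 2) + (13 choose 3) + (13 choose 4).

1093

1 + 13 + 78 + 286 + 715 = 1093.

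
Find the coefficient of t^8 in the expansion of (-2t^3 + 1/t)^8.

General term: C(8,j)·(-2t^3)^j·(1/t)^(8-j), with t-exponent 3j − 1(8−j) = 4j − 8.
Set 4j − 8 = 8: j = 4.
C(8,4) = 70; (-2)^4 = 16; 1^4 = 1.
Coefficient = 70 · 16 · 1 = 1120.

1120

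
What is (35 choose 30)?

324632

C(35,30) = C(35,5) by symmetry.
C(35,5) = (35·34·33·32·31) / 5! = 38955840 / 120 = 324632.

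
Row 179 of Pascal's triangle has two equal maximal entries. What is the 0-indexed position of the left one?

89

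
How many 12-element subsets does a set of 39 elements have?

3910797436

C(39,12) = (39·38·37·36·35·34·33·32·31·30·29·28) / 12! = 1873278229119897600 / 479001600 = 3910797436.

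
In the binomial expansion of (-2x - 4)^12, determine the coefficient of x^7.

103809024

The general term is C(12,j)·(-2x)^j·(-4)^(12-j); the x^7 term has j = 7.
C(12,7) = 792.
Coefficient = C(12,7) · (-2)^7 · (-4)^5 = 792 · (-128) · (-1024) = 103809024.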